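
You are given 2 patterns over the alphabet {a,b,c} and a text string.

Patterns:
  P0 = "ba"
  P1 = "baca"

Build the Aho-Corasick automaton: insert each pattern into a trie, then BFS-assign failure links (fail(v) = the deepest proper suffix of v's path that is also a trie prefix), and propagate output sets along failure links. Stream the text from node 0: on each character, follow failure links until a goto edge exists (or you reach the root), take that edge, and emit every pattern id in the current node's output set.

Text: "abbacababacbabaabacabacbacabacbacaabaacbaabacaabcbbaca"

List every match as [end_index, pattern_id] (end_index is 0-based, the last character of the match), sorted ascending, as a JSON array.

Build automaton:
Trie (insert patterns):
  0='ε' goto b→1
  1='b' goto a→2
  2='ba' goto c→3  [P0 ends]
  3='bac' goto a→4
  4='baca' goto ·  [P1 ends]

Failure links (BFS by depth):
  n1('b'): parent n0 fail=0; on 'b' 0 → fail=0;  out ∅∪∅=∅
  n2('ba'): parent n1 fail=0; on 'a' 0 → fail=0;  out {0}∪∅={0}
  n3('bac'): parent n2 fail=0; on 'c' 0 → fail=0;  out ∅∪∅=∅
  n4('baca'): parent n3 fail=0; on 'a' 0 → fail=0;  out {1}∪∅={1}

Text stream:
[0] read 'a'  n0⇒n0
[1] read 'b'  n0⇒n1
[2] read 'b'  n1⇒n1 (via fail)
[3] read 'a'  n1⇒n2  ** P0@[2:3]
[4] read 'c'  n2⇒n3
[5] read 'a'  n3⇒n4  ** P1@[2:5]
[6] read 'b'  n4⇒n1 (via fail)
[7] read 'a'  n1⇒n2  ** P0@[6:7]
[8] read 'b'  n2⇒n1 (via fail)
[9] read 'a'  n1⇒n2  ** P0@[8:9]
[10] read 'c'  n2⇒n3
[11] read 'b'  n3⇒n1 (via fail)
[12] read 'a'  n1⇒n2  ** P0@[11:12]
[13] read 'b'  n2⇒n1 (via fail)
[14] read 'a'  n1⇒n2  ** P0@[13:14]
[15] read 'a'  n2⇒n0 (via fail)
[16] read 'b'  n0⇒n1
[17] read 'a'  n1⇒n2  ** P0@[16:17]
[18] read 'c'  n2⇒n3
[19] read 'a'  n3⇒n4  ** P1@[16:19]
[20] read 'b'  n4⇒n1 (via fail)
[21] read 'a'  n1⇒n2  ** P0@[20:21]
[22] read 'c'  n2⇒n3
[23] read 'b'  n3⇒n1 (via fail)
[24] read 'a'  n1⇒n2  ** P0@[23:24]
[25] read 'c'  n2⇒n3
[26] read 'a'  n3⇒n4  ** P1@[23:26]
[27] read 'b'  n4⇒n1 (via fail)
[28] read 'a'  n1⇒n2  ** P0@[27:28]
[29] read 'c'  n2⇒n3
[30] read 'b'  n3⇒n1 (via fail)
[31] read 'a'  n1⇒n2  ** P0@[30:31]
[32] read 'c'  n2⇒n3
[33] read 'a'  n3⇒n4  ** P1@[30:33]
[34] read 'a'  n4⇒n0 (via fail)
[35] read 'b'  n0⇒n1
[36] read 'a'  n1⇒n2  ** P0@[35:36]
[37] read 'a'  n2⇒n0 (via fail)
[38] read 'c'  n0⇒n0
[39] read 'b'  n0⇒n1
[40] read 'a'  n1⇒n2  ** P0@[39:40]
[41] read 'a'  n2⇒n0 (via fail)
[42] read 'b'  n0⇒n1
[43] read 'a'  n1⇒n2  ** P0@[42:43]
[44] read 'c'  n2⇒n3
[45] read 'a'  n3⇒n4  ** P1@[42:45]
[46] read 'a'  n4⇒n0 (via fail)
[47] read 'b'  n0⇒n1
[48] read 'c'  n1⇒n0 (via fail)
[49] read 'b'  n0⇒n1
[50] read 'b'  n1⇒n1 (via fail)
[51] read 'a'  n1⇒n2  ** P0@[50:51]
[52] read 'c'  n2⇒n3
[53] read 'a'  n3⇒n4  ** P1@[50:53]

All matches (sorted): [[3,0],[5,1],[7,0],[9,0],[12,0],[14,0],[17,0],[19,1],[21,0],[24,0],[26,1],[28,0],[31,0],[33,1],[36,0],[40,0],[43,0],[45,1],[51,0],[53,1]]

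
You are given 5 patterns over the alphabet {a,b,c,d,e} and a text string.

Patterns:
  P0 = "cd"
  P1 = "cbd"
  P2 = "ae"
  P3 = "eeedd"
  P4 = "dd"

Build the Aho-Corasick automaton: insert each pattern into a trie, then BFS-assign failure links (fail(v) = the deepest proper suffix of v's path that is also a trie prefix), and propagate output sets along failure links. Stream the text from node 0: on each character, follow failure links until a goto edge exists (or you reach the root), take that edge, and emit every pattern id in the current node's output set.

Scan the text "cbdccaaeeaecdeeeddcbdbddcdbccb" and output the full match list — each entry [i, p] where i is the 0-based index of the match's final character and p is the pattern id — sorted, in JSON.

Build automaton:
Trie (insert patterns):
  0='ε' goto a→5 c→1 d→12 e→7
  1='c' goto b→3 d→2
  2='cd' goto ·  [P0 ends]
  3='cb' goto d→4
  4='cbd' goto ·  [P1 ends]
  5='a' goto e→6
  6='ae' goto ·  [P2 ends]
  7='e' goto e→8
  8='ee' goto e→9
  9='eee' goto d→10
  10='eeed' goto d→11
  11='eeedd' goto ·  [P3 ends]
  12='d' goto d→13
  13='dd' goto ·  [P4 ends]

BFS fail/out derivation:
  fail(1) 'c': from fail(0)=0 chase 'c': 0 ⇒ 0;  out=∅∪out(0)=∅
  fail(5) 'a': from fail(0)=0 chase 'a': 0 ⇒ 0;  out=∅∪out(0)=∅
  fail(7) 'e': from fail(0)=0 chase 'e': 0 ⇒ 0;  out=∅∪out(0)=∅
  fail(12) 'd': from fail(0)=0 chase 'd': 0 ⇒ 0;  out=∅∪out(0)=∅
  fail(2) 'cd': from fail(1)=0 chase 'd': 0 ⇒ 12;  out={0}∪out(12)={0}
  fail(3) 'cb': from fail(1)=0 chase 'b': 0 ⇒ 0;  out=∅∪out(0)=∅
  fail(6) 'ae': from fail(5)=0 chase 'e': 0 ⇒ 7;  out={2}∪out(7)={2}
  fail(8) 'ee': from fail(7)=0 chase 'e': 0 ⇒ 7;  out=∅∪out(7)=∅
  fail(13) 'dd': from fail(12)=0 chase 'd': 0 ⇒ 12;  out={4}∪out(12)={4}
  fail(4) 'cbd': from fail(3)=0 chase 'd': 0 ⇒ 12;  out={1}∪out(12)={1}
  fail(9) 'eee': from fail(8)=7 chase 'e': 7 ⇒ 8;  out=∅∪out(8)=∅
  fail(10) 'eeed': from fail(9)=8 chase 'd': 8→7→0 ⇒ 12;  out=∅∪out(12)=∅
  fail(11) 'eeedd': from fail(10)=12 chase 'd': 12 ⇒ 13;  out={3}∪out(13)={3,4}

Run:
pos 0 'c': at 1
pos 1 'b': at 3
pos 2 'd': at 4  → match P1@[0:2]
pos 3 'c': at 1 (fail-walked)
pos 4 'c': at 1 (fail-walked)
pos 5 'a': at 5 (fail-walked)
pos 6 'a': at 5 (fail-walked)
pos 7 'e': at 6  → match P2@[6:7]
pos 8 'e': at 8 (fail-walked)
pos 9 'a': at 5 (fail-walked)
pos 10 'e': at 6  → match P2@[9:10]
pos 11 'c': at 1 (fail-walked)
pos 12 'd': at 2  → match P0@[11:12]
pos 13 'e': at 7 (fail-walked)
pos 14 'e': at 8
pos 15 'e': at 9
pos 16 'd': at 10
pos 17 'd': at 11  → match P3@[13:17],P4@[16:17]
pos 18 'c': at 1 (fail-walked)
pos 19 'b': at 3
pos 20 'd': at 4  → match P1@[18:20]
pos 21 'b': at 0 (fail-walked)
pos 22 'd': at 12
pos 23 'd': at 13  → match P4@[22:23]
pos 24 'c': at 1 (fail-walked)
pos 25 'd': at 2  → match P0@[24:25]
pos 26 'b': at 0 (fail-walked)
pos 27 'c': at 1
pos 28 'c': at 1 (fail-walked)
pos 29 'b': at 3

All matches (sorted): [[2,1],[7,2],[10,2],[12,0],[17,3],[17,4],[20,1],[23,4],[25,0]]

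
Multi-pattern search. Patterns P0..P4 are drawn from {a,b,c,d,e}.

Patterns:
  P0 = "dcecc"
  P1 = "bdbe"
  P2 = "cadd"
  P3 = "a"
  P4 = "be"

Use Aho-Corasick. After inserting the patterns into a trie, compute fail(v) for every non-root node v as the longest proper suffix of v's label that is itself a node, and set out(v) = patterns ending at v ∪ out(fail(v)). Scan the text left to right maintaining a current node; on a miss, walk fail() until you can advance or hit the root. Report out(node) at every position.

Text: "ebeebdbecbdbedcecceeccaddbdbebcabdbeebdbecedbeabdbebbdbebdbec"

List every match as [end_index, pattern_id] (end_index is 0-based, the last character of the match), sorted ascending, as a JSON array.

Build automaton:
Trie (insert patterns):
  n0 'ε': a→14 b→6 c→10 d→1
  n1 'd': c→2
  n2 'dc': e→3
  n3 'dce': c→4
  n4 'dcec': c→5
  n5 'dcecc': ·  [P0 ends]
  n6 'b': d→7 e→15
  n7 'bd': b→8
  n8 'bdb': e→9
  n9 'bdbe': ·  [P1 ends]
  n10 'c': a→11
  n11 'ca': d→12
  n12 'cad': d→13
  n13 'cadd': ·  [P2 ends]
  n14 'a': ·  [P3 ends]
  n15 'be': ·  [P4 ends]

Failure links (BFS by depth):
  n1('d'): parent n0 fail=0; on 'd' 0 → fail=0;  out ∅∪∅=∅
  n6('b'): parent n0 fail=0; on 'b' 0 → fail=0;  out ∅∪∅=∅
  n10('c'): parent n0 fail=0; on 'c' 0 → fail=0;  out ∅∪∅=∅
  n14('a'): parent n0 fail=0; on 'a' 0 → fail=0;  out {3}∪∅={3}
  n2('dc'): parent n1 fail=0; on 'c' 0 → fail=10;  out ∅∪∅=∅
  n7('bd'): parent n6 fail=0; on 'd' 0 → fail=1;  out ∅∪∅=∅
  n11('ca'): parent n10 fail=0; on 'a' 0 → fail=14;  out ∅∪{3}={3}
  n15('be'): parent n6 fail=0; on 'e' 0 → fail=0;  out {4}∪∅={4}
  n3('dce'): parent n2 fail=10; on 'e' 10→0 → fail=0;  out ∅∪∅=∅
  n8('bdb'): parent n7 fail=1; on 'b' 1→0 → fail=6;  out ∅∪∅=∅
  n12('cad'): parent n11 fail=14; on 'd' 14→0 → fail=1;  out ∅∪∅=∅
  n4('dcec'): parent n3 fail=0; on 'c' 0 → fail=10;  out ∅∪∅=∅
  n9('bdbe'): parent n8 fail=6; on 'e' 6 → fail=15;  out {1}∪{4}={1,4}
  n13('cadd'): parent n12 fail=1; on 'd' 1→0 → fail=1;  out {2}∪∅={2}
  n5('dcecc'): parent n4 fail=10; on 'c' 10→0 → fail=10;  out {0}∪∅={0}

Text stream:
[0] read 'e'  n0⇒n0
[1] read 'b'  n0⇒n6
[2] read 'e'  n6⇒n15  → match P4@[1:2]
[3] read 'e'  n15⇒n0 (fail-walked)
[4] read 'b'  n0⇒n6
[5] read 'd'  n6⇒n7
[6] read 'b'  n7⇒n8
[7] read 'e'  n8⇒n9  → match P1@[4:7],P4@[6:7]
[8] read 'c'  n9⇒n10 (fail-walked)
[9] read 'b'  n10⇒n6 (fail-walked)
[10] read 'd'  n6⇒n7
[11] read 'b'  n7⇒n8
[12] read 'e'  n8⇒n9  → match P1@[9:12],P4@[11:12]
[13] read 'd'  n9⇒n1 (fail-walked)
[14] read 'c'  n1⇒n2
[15] read 'e'  n2⇒n3
[16] read 'c'  n3⇒n4
[17] read 'c'  n4⇒n5  → match P0@[13:17]
[18] read 'e'  n5⇒n0 (fail-walked)
[19] read 'e'  n0⇒n0
[20] read 'c'  n0⇒n10
[21] read 'c'  n10⇒n10 (fail-walked)
[22] read 'a'  n10⇒n11  → match P3@[22:22]
[23] read 'd'  n11⇒n12
[24] read 'd'  n12⇒n13  → match P2@[21:24]
[25] read 'b'  n13⇒n6 (fail-walked)
[26] read 'd'  n6⇒n7
[27] read 'b'  n7⇒n8
[28] read 'e'  n8⇒n9  → match P1@[25:28],P4@[27:28]
[29] read 'b'  n9⇒n6 (fail-walked)
[30] read 'c'  n6⇒n10 (fail-walked)
[31] read 'a'  n10⇒n11  → match P3@[31:31]
[32] read 'b'  n11⇒n6 (fail-walked)
[33] read 'd'  n6⇒n7
[34] read 'b'  n7⇒n8
[35] read 'e'  n8⇒n9  → match P1@[32:35],P4@[34:35]
[36] read 'e'  n9⇒n0 (fail-walked)
[37] read 'b'  n0⇒n6
[38] read 'd'  n6⇒n7
[39] read 'b'  n7⇒n8
[40] read 'e'  n8⇒n9  → match P1@[37:40],P4@[39:40]
[41] read 'c'  n9⇒n10 (fail-walked)
[42] read 'e'  n10⇒n0 (fail-walked)
[43] read 'd'  n0⇒n1
[44] read 'b'  n1⇒n6 (fail-walked)
[45] read 'e'  n6⇒n15  → match P4@[44:45]
[46] read 'a'  n15⇒n14 (fail-walked)  → match P3@[46:46]
[47] read 'b'  n14⇒n6 (fail-walked)
[48] read 'd'  n6⇒n7
[49] read 'b'  n7⇒n8
[50] read 'e'  n8⇒n9  → match P1@[47:50],P4@[49:50]
[51] read 'b'  n9⇒n6 (fail-walked)
[52] read 'b'  n6⇒n6 (fail-walked)
[53] read 'd'  n6⇒n7
[54] read 'b'  n7⇒n8
[55] read 'e'  n8⇒n9  → match P1@[52:55],P4@[54:55]
[56] read 'b'  n9⇒n6 (fail-walked)
[57] read 'd'  n6⇒n7
[58] read 'b'  n7⇒n8
[59] read 'e'  n8⇒n9  → match P1@[56:59],P4@[58:59]
[60] read 'c'  n9⇒n10 (fail-walked)

All matches (sorted): [[2,4],[7,1],[7,4],[12,1],[12,4],[17,0],[22,3],[24,2],[28,1],[28,4],[31,3],[35,1],[35,4],[40,1],[40,4],[45,4],[46,3],[50,1],[50,4],[55,1],[55,4],[59,1],[59,4]]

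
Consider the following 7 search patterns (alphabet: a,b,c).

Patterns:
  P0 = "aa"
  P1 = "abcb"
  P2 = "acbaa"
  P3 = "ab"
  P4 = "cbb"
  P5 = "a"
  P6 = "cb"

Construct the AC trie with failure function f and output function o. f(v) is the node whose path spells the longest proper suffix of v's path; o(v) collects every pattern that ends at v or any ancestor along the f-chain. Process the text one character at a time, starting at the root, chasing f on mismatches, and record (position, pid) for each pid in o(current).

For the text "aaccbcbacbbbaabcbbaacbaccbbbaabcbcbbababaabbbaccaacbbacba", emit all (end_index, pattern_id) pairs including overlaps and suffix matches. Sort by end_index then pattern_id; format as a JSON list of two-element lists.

Build automaton:
Trie nodes:
  n0 'ε': a→1 c→10
  n1 'a': a→2 b→3 c→6  ←P5
  n2 'aa': ·  ←P0
  n3 'ab': c→4  ←P3
  n4 'abc': b→5
  n5 'abcb': ·  ←P1
  n6 'ac': b→7
  n7 'acb': a→8
  n8 'acba': a→9
  n9 'acbaa': ·  ←P2
  n10 'c': b→11
  n11 'cb': b→12  ←P6
  n12 'cbb': ·  ←P4

Failure links (BFS by depth):
  n1('a'): parent n0 fail=0; on 'a' 0 → fail=0;  out {5}∪∅={5}
  n10('c'): parent n0 fail=0; on 'c' 0 → fail=0;  out ∅∪∅=∅
  n2('aa'): parent n1 fail=0; on 'a' 0 → fail=1;  out {0}∪{5}={0,5}
  n3('ab'): parent n1 fail=0; on 'b' 0 → fail=0;  out {3}∪∅={3}
  n6('ac'): parent n1 fail=0; on 'c' 0 → fail=10;  out ∅∪∅=∅
  n11('cb'): parent n10 fail=0; on 'b' 0 → fail=0;  out {6}∪∅={6}
  n4('abc'): parent n3 fail=0; on 'c' 0 → fail=10;  out ∅∪∅=∅
  n7('acb'): parent n6 fail=10; on 'b' 10 → fail=11;  out ∅∪{6}={6}
  n12('cbb'): parent n11 fail=0; on 'b' 0 → fail=0;  out {4}∪∅={4}
  n5('abcb'): parent n4 fail=10; on 'b' 10 → fail=11;  out {1}∪{6}={1,6}
  n8('acba'): parent n7 fail=11; on 'a' 11→0 → fail=1;  out ∅∪{5}={5}
  n9('acbaa'): parent n8 fail=1; on 'a' 1 → fail=2;  out {2}∪{0,5}={0,2,5}

Run:
i=0 'a': node 0→1  → match P5@[0:0]
i=1 'a': node 1→2  → match P0@[0:1],P5@[1:1]
i=2 'c': node 2→6 ·f
i=3 'c': node 6→10 ·f
i=4 'b': node 10→11  → match P6@[3:4]
i=5 'c': node 11→10 ·f
i=6 'b': node 10→11  → match P6@[5:6]
i=7 'a': node 11→1 ·f  → match P5@[7:7]
i=8 'c': node 1→6
i=9 'b': node 6→7  → match P6@[8:9]
i=10 'b': node 7→12 ·f  → match P4@[8:10]
i=11 'b': node 12→0 ·f
i=12 'a': node 0→1  → match P5@[12:12]
i=13 'a': node 1→2  → match P0@[12:13],P5@[13:13]
i=14 'b': node 2→3 ·f  → match P3@[13:14]
i=15 'c': node 3→4
i=16 'b': node 4→5  → match P1@[13:16],P6@[15:16]
i=17 'b': node 5→12 ·f  → match P4@[15:17]
i=18 'a': node 12→1 ·f  → match P5@[18:18]
i=19 'a': node 1→2  → match P0@[18:19],P5@[19:19]
i=20 'c': node 2→6 ·f
i=21 'b': node 6→7  → match P6@[20:21]
i=22 'a': node 7→8  → match P5@[22:22]
i=23 'c': node 8→6 ·f
i=24 'c': node 6→10 ·f
i=25 'b': node 10→11  → match P6@[24:25]
i=26 'b': node 11→12  → match P4@[24:26]
i=27 'b': node 12→0 ·f
i=28 'a': node 0→1  → match P5@[28:28]
i=29 'a': node 1→2  → match P0@[28:29],P5@[29:29]
i=30 'b': node 2→3 ·f  → match P3@[29:30]
i=31 'c': node 3→4
i=32 'b': node 4→5  → match P1@[29:32],P6@[31:32]
i=33 'c': node 5→10 ·f
i=34 'b': node 10→11  → match P6@[33:34]
i=35 'b': node 11→12  → match P4@[33:35]
i=36 'a': node 12→1 ·f  → match P5@[36:36]
i=37 'b': node 1→3  → match P3@[36:37]
i=38 'a': node 3→1 ·f  → match P5@[38:38]
i=39 'b': node 1→3  → match P3@[38:39]
i=40 'a': node 3→1 ·f  → match P5@[40:40]
i=41 'a': node 1→2  → match P0@[40:41],P5@[41:41]
i=42 'b': node 2→3 ·f  → match P3@[41:42]
i=43 'b': node 3→0 ·f
i=44 'b': node 0→0
i=45 'a': node 0→1  → match P5@[45:45]
i=46 'c': node 1→6
i=47 'c': node 6→10 ·f
i=48 'a': node 10→1 ·f  → match P5@[48:48]
i=49 'a': node 1→2  → match P0@[48:49],P5@[49:49]
i=50 'c': node 2→6 ·f
i=51 'b': node 6→7  → match P6@[50:51]
i=52 'b': node 7→12 ·f  → match P4@[50:52]
i=53 'a': node 12→1 ·f  → match P5@[53:53]
i=54 'c': node 1→6
i=55 'b': node 6→7  → match P6@[54:55]
i=56 'a': node 7→8  → match P5@[56:56]

Result: [[0,5],[1,0],[1,5],[4,6],[6,6],[7,5],[9,6],[10,4],[12,5],[13,0],[13,5],[14,3],[16,1],[16,6],[17,4],[18,5],[19,0],[19,5],[21,6],[22,5],[25,6],[26,4],[28,5],[29,0],[29,5],[30,3],[32,1],[32,6],[34,6],[35,4],[36,5],[37,3],[38,5],[39,3],[40,5],[41,0],[41,5],[42,3],[45,5],[48,5],[49,0],[49,5],[51,6],[52,4],[53,5],[55,6],[56,5]]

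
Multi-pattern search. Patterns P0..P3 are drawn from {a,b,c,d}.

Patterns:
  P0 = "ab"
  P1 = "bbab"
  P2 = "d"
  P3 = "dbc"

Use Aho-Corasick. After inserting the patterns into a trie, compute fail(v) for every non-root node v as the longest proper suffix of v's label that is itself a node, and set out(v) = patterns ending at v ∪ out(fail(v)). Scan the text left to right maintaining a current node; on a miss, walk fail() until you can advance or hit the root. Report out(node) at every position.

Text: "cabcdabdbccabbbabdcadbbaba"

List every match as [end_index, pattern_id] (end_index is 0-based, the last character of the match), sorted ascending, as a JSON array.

Build:
Trie (insert patterns):
  0='ε' goto a→1 b→3 d→7
  1='a' goto b→2
  2='ab' goto ·  [P0 ends]
  3='b' goto b→4
  4='bb' goto a→5
  5='bba' goto b→6
  6='bbab' goto ·  [P1 ends]
  7='d' goto b→8  [P2 ends]
  8='db' goto c→9
  9='dbc' goto ·  [P3 ends]

Failure links (BFS by depth):
  fail(1) 'a': from fail(0)=0 chase 'a': 0 ⇒ 0;  out=∅∪out(0)=∅
  fail(3) 'b': from fail(0)=0 chase 'b': 0 ⇒ 0;  out=∅∪out(0)=∅
  fail(7) 'd': from fail(0)=0 chase 'd': 0 ⇒ 0;  out={2}∪out(0)={2}
  fail(2) 'ab': from fail(1)=0 chase 'b': 0 ⇒ 3;  out={0}∪out(3)={0}
  fail(4) 'bb': from fail(3)=0 chase 'b': 0 ⇒ 3;  out=∅∪out(3)=∅
  fail(8) 'db': from fail(7)=0 chase 'b': 0 ⇒ 3;  out=∅∪out(3)=∅
  fail(5) 'bba': from fail(4)=3 chase 'a': 3→0 ⇒ 1;  out=∅∪out(1)=∅
  fail(9) 'dbc': from fail(8)=3 chase 'c': 3→0 ⇒ 0;  out={3}∪out(0)={3}
  fail(6) 'bbab': from fail(5)=1 chase 'b': 1 ⇒ 2;  out={1}∪out(2)={0,1}

Run:
pos 0 'c': at 0
pos 1 'a': at 1
pos 2 'b': at 2  emit P0@[1:2]
pos 3 'c': at 0 (via fail)
pos 4 'd': at 7  emit P2@[4:4]
pos 5 'a': at 1 (via fail)
pos 6 'b': at 2  emit P0@[5:6]
pos 7 'd': at 7 (via fail)  emit P2@[7:7]
pos 8 'b': at 8
pos 9 'c': at 9  emit P3@[7:9]
pos 10 'c': at 0 (via fail)
pos 11 'a': at 1
pos 12 'b': at 2  emit P0@[11:12]
pos 13 'b': at 4 (via fail)
pos 14 'b': at 4 (via fail)
pos 15 'a': at 5
pos 16 'b': at 6  emit P0@[15:16],P1@[13:16]
pos 17 'd': at 7 (via fail)  emit P2@[17:17]
pos 18 'c': at 0 (via fail)
pos 19 'a': at 1
pos 20 'd': at 7 (via fail)  emit P2@[20:20]
pos 21 'b': at 8
pos 22 'b': at 4 (via fail)
pos 23 'a': at 5
pos 24 'b': at 6  emit P0@[23:24],P1@[21:24]
pos 25 'a': at 1 (via fail)

Matches: [[2,0],[4,2],[6,0],[7,2],[9,3],[12,0],[16,0],[16,1],[17,2],[20,2],[24,0],[24,1]]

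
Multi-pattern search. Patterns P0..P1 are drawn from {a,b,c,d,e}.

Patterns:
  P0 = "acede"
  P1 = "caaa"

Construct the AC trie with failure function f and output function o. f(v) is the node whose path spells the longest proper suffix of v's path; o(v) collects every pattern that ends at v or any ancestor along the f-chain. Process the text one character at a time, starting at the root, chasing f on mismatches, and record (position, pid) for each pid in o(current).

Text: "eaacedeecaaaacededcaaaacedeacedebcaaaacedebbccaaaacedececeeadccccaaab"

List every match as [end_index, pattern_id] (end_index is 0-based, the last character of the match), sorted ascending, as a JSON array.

Construct AC machine:
Trie (insert patterns):
  n0 'ε': a→1 c→6
  n1 'a': c→2
  n2 'ac': e→3
  n3 'ace': d→4
  n4 'aced': e→5
  n5 'acede': ·  ←P0
  n6 'c': a→7
  n7 'ca': a→8
  n8 'caa': a→9
  n9 'caaa': ·  ←P1

Failure links (BFS by depth):
  fail(1) 'a': from fail(0)=0 chase 'a': 0 ⇒ 0;  out=∅∪out(0)=∅
  fail(6) 'c': from fail(0)=0 chase 'c': 0 ⇒ 0;  out=∅∪out(0)=∅
  fail(2) 'ac': from fail(1)=0 chase 'c': 0 ⇒ 6;  out=∅∪out(6)=∅
  fail(7) 'ca': from fail(6)=0 chase 'a': 0 ⇒ 1;  out=∅∪out(1)=∅
  fail(3) 'ace': from fail(2)=6 chase 'e': 6→0 ⇒ 0;  out=∅∪out(0)=∅
  fail(8) 'caa': from fail(7)=1 chase 'a': 1→0 ⇒ 1;  out=∅∪out(1)=∅
  fail(4) 'aced': from fail(3)=0 chase 'd': 0 ⇒ 0;  out=∅∪out(0)=∅
  fail(9) 'caaa': from fail(8)=1 chase 'a': 1→0 ⇒ 1;  out={1}∪out(1)={1}
  fail(5) 'acede': from fail(4)=0 chase 'e': 0 ⇒ 0;  out={0}∪out(0)={0}

Run:
i=0 'e': node 0→0
i=1 'a': node 0→1
i=2 'a': node 1→1 ·f
i=3 'c': node 1→2
i=4 'e': node 2→3
i=5 'd': node 3→4
i=6 'e': node 4→5  emit P0@[2:6]
i=7 'e': node 5→0 ·f
i=8 'c': node 0→6
i=9 'a': node 6→7
i=10 'a': node 7→8
i=11 'a': node 8→9  emit P1@[8:11]
i=12 'a': node 9→1 ·f
i=13 'c': node 1→2
i=14 'e': node 2→3
i=15 'd': node 3→4
i=16 'e': node 4→5  emit P0@[12:16]
i=17 'd': node 5→0 ·f
i=18 'c': node 0→6
i=19 'a': node 6→7
i=20 'a': node 7→8
i=21 'a': node 8→9  emit P1@[18:21]
i=22 'a': node 9→1 ·f
i=23 'c': node 1→2
i=24 'e': node 2→3
i=25 'd': node 3→4
i=26 'e': node 4→5  emit P0@[22:26]
i=27 'a': node 5→1 ·f
i=28 'c': node 1→2
i=29 'e': node 2→3
i=30 'd': node 3→4
i=31 'e': node 4→5  emit P0@[27:31]
i=32 'b': node 5→0 ·f
i=33 'c': node 0→6
i=34 'a': node 6→7
i=35 'a': node 7→8
i=36 'a': node 8→9  emit P1@[33:36]
i=37 'a': node 9→1 ·f
i=38 'c': node 1→2
i=39 'e': node 2→3
i=40 'd': node 3→4
i=41 'e': node 4→5  emit P0@[37:41]
i=42 'b': node 5→0 ·f
i=43 'b': node 0→0
i=44 'c': node 0→6
i=45 'c': node 6→6 ·f
i=46 'a': node 6→7
i=47 'a': node 7→8
i=48 'a': node 8→9  emit P1@[45:48]
i=49 'a': node 9→1 ·f
i=50 'c': node 1→2
i=51 'e': node 2→3
i=52 'd': node 3→4
i=53 'e': node 4→5  emit P0@[49:53]
i=54 'c': node 5→6 ·f
i=55 'e': node 6→0 ·f
i=56 'c': node 0→6
i=57 'e': node 6→0 ·f
i=58 'e': node 0→0
i=59 'a': node 0→1
i=60 'd': node 1→0 ·f
i=61 'c': node 0→6
i=62 'c': node 6→6 ·f
i=63 'c': node 6→6 ·f
i=64 'c': node 6→6 ·f
i=65 'a': node 6→7
i=66 'a': node 7→8
i=67 'a': node 8→9  emit P1@[64:67]
i=68 'b': node 9→0 ·f

Matches: [[6,0],[11,1],[16,0],[21,1],[26,0],[31,0],[36,1],[41,0],[48,1],[53,0],[67,1]]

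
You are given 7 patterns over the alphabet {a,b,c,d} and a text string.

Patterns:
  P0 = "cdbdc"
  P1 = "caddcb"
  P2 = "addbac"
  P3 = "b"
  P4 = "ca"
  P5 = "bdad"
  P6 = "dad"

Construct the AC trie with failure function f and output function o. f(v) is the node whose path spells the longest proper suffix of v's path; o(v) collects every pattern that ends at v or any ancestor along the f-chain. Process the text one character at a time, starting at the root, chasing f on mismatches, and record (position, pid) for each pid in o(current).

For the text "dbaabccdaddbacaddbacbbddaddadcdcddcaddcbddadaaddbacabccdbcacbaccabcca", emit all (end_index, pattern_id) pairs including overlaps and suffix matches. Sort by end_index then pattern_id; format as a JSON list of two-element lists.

Build automaton:
Trie (insert patterns):
  0='ε' goto a→11 b→17 c→1 d→21
  1='c' goto a→6 d→2
  2='cd' goto b→3
  3='cdb' goto d→4
  4='cdbd' goto c→5
  5='cdbdc' goto ·  [P0 ends]
  6='ca' goto d→7  [P4 ends]
  7='cad' goto d→8
  8='cadd' goto c→9
  9='caddc' goto b→10
  10='caddcb' goto ·  [P1 ends]
  11='a' goto d→12
  12='ad' goto d→13
  13='add' goto b→14
  14='addb' goto a→15
  15='addba' goto c→16
  16='addbac' goto ·  [P2 ends]
  17='b' goto d→18  [P3 ends]
  18='bd' goto a→19
  19='bda' goto d→20
  20='bdad' goto ·  [P5 ends]
  21='d' goto a→22
  22='da' goto d→23
  23='dad' goto ·  [P6 ends]

Failure links (BFS by depth):
  n1('c'): parent n0 fail=0; on 'c' 0 → fail=0;  out ∅∪∅=∅
  n11('a'): parent n0 fail=0; on 'a' 0 → fail=0;  out ∅∪∅=∅
  n17('b'): parent n0 fail=0; on 'b' 0 → fail=0;  out {3}∪∅={3}
  n21('d'): parent n0 fail=0; on 'd' 0 → fail=0;  out ∅∪∅=∅
  n2('cd'): parent n1 fail=0; on 'd' 0 → fail=21;  out ∅∪∅=∅
  n6('ca'): parent n1 fail=0; on 'a' 0 → fail=11;  out {4}∪∅={4}
  n12('ad'): parent n11 fail=0; on 'd' 0 → fail=21;  out ∅∪∅=∅
  n18('bd'): parent n17 fail=0; on 'd' 0 → fail=21;  out ∅∪∅=∅
  n22('da'): parent n21 fail=0; on 'a' 0 → fail=11;  out ∅∪∅=∅
  n3('cdb'): parent n2 fail=21; on 'b' 21→0 → fail=17;  out ∅∪{3}={3}
  n7('cad'): parent n6 fail=11; on 'd' 11 → fail=12;  out ∅∪∅=∅
  n13('add'): parent n12 fail=21; on 'd' 21→0 → fail=21;  out ∅∪∅=∅
  n19('bda'): parent n18 fail=21; on 'a' 21 → fail=22;  out ∅∪∅=∅
  n23('dad'): parent n22 fail=11; on 'd' 11 → fail=12;  out {6}∪∅={6}
  n4('cdbd'): parent n3 fail=17; on 'd' 17 → fail=18;  out ∅∪∅=∅
  n8('cadd'): parent n7 fail=12; on 'd' 12 → fail=13;  out ∅∪∅=∅
  n14('addb'): parent n13 fail=21; on 'b' 21→0 → fail=17;  out ∅∪{3}={3}
  n20('bdad'): parent n19 fail=22; on 'd' 22 → fail=23;  out {5}∪{6}={5,6}
  n5('cdbdc'): parent n4 fail=18; on 'c' 18→21→0 → fail=1;  out {0}∪∅={0}
  n9('caddc'): parent n8 fail=13; on 'c' 13→21→0 → fail=1;  out ∅∪∅=∅
  n15('addba'): parent n14 fail=17; on 'a' 17→0 → fail=11;  out ∅∪∅=∅
  n10('caddcb'): parent n9 fail=1; on 'b' 1→0 → fail=17;  out {1}∪{3}={1,3}
  n16('addbac'): parent n15 fail=11; on 'c' 11→0 → fail=1;  out {2}∪∅={2}

Scan:
i=0 'd': node 0→21
i=1 'b': node 21→17 ·f  → match P3@[1:1]
i=2 'a': node 17→11 ·f
i=3 'a': node 11→11 ·f
i=4 'b': node 11→17 ·f  → match P3@[4:4]
i=5 'c': node 17→1 ·f
i=6 'c': node 1→1 ·f
i=7 'd': node 1→2
i=8 'a': node 2→22 ·f
i=9 'd': node 22→23  → match P6@[7:9]
i=10 'd': node 23→13 ·f
i=11 'b': node 13→14  → match P3@[11:11]
i=12 'a': node 14→15
i=13 'c': node 15→16  → match P2@[8:13]
i=14 'a': node 16→6 ·f  → match P4@[13:14]
i=15 'd': node 6→7
i=16 'd': node 7→8
i=17 'b': node 8→14 ·f  → match P3@[17:17]
i=18 'a': node 14→15
i=19 'c': node 15→16  → match P2@[14:19]
i=20 'b': node 16→17 ·f  → match P3@[20:20]
i=21 'b': node 17→17 ·f  → match P3@[21:21]
i=22 'd': node 17→18
i=23 'd': node 18→21 ·f
i=24 'a': node 21→22
i=25 'd': node 22→23  → match P6@[23:25]
i=26 'd': node 23→13 ·f
i=27 'a': node 13→22 ·f
i=28 'd': node 22→23  → match P6@[26:28]
i=29 'c': node 23→1 ·f
i=30 'd': node 1→2
i=31 'c': node 2→1 ·f
i=32 'd': node 1→2
i=33 'd': node 2→21 ·f
i=34 'c': node 21→1 ·f
i=35 'a': node 1→6  → match P4@[34:35]
i=36 'd': node 6→7
i=37 'd': node 7→8
i=38 'c': node 8→9
i=39 'b': node 9→10  → match P1@[34:39],P3@[39:39]
i=40 'd': node 10→18 ·f
i=41 'd': node 18→21 ·f
i=42 'a': node 21→22
i=43 'd': node 22→23  → match P6@[41:43]
i=44 'a': node 23→22 ·f
i=45 'a': node 22→11 ·f
i=46 'd': node 11→12
i=47 'd': node 12→13
i=48 'b': node 13→14  → match P3@[48:48]
i=49 'a': node 14→15
i=50 'c': node 15→16  → match P2@[45:50]
i=51 'a': node 16→6 ·f  → match P4@[50:51]
i=52 'b': node 6→17 ·f  → match P3@[52:52]
i=53 'c': node 17→1 ·f
i=54 'c': node 1→1 ·f
i=55 'd': node 1→2
i=56 'b': node 2→3  → match P3@[56:56]
i=57 'c': node 3→1 ·f
i=58 'a': node 1→6  → match P4@[57:58]
i=59 'c': node 6→1 ·f
i=60 'b': node 1→17 ·f  → match P3@[60:60]
i=61 'a': node 17→11 ·f
i=62 'c': node 11→1 ·f
i=63 'c': node 1→1 ·f
i=64 'a': node 1→6  → match P4@[63:64]
i=65 'b': node 6→17 ·f  → match P3@[65:65]
i=66 'c': node 17→1 ·f
i=67 'c': node 1→1 ·f
i=68 'a': node 1→6  → match P4@[67:68]

Matches: [[1,3],[4,3],[9,6],[11,3],[13,2],[14,4],[17,3],[19,2],[20,3],[21,3],[25,6],[28,6],[35,4],[39,1],[39,3],[43,6],[48,3],[50,2],[51,4],[52,3],[56,3],[58,4],[60,3],[64,4],[65,3],[68,4]]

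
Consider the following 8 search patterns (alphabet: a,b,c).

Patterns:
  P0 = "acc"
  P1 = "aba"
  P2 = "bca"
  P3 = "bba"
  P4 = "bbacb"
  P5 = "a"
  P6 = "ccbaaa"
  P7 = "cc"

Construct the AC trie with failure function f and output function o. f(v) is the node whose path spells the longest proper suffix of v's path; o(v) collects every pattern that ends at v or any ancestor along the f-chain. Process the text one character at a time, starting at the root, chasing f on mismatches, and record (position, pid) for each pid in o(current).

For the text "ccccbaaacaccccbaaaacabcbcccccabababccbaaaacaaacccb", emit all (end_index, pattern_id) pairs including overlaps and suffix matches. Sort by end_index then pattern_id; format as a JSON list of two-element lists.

Build:
Trie (insert patterns):
  0='ε' goto a→1 b→6 c→13
  1='a' goto b→4 c→2  ←P5
  2='ac' goto c→3
  3='acc' goto ·  ←P0
  4='ab' goto a→5
  5='aba' goto ·  ←P1
  6='b' goto b→9 c→7
  7='bc' goto a→8
  8='bca' goto ·  ←P2
  9='bb' goto a→10
  10='bba' goto c→11  ←P3
  11='bbac' goto b→12
  12='bbacb' goto ·  ←P4
  13='c' goto c→14
  14='cc' goto b→15  ←P7
  15='ccb' goto a→16
  16='ccba' goto a→17
  17='ccbaa' goto a→18
  18='ccbaaa' goto ·  ←P6

Failure links (BFS by depth):
  n1('a'): parent n0 fail=0; on 'a' 0 → fail=0;  out {5}∪∅={5}
  n6('b'): parent n0 fail=0; on 'b' 0 → fail=0;  out ∅∪∅=∅
  n13('c'): parent n0 fail=0; on 'c' 0 → fail=0;  out ∅∪∅=∅
  n2('ac'): parent n1 fail=0; on 'c' 0 → fail=13;  out ∅∪∅=∅
  n4('ab'): parent n1 fail=0; on 'b' 0 → fail=6;  out ∅∪∅=∅
  n7('bc'): parent n6 fail=0; on 'c' 0 → fail=13;  out ∅∪∅=∅
  n9('bb'): parent n6 fail=0; on 'b' 0 → fail=6;  out ∅∪∅=∅
  n14('cc'): parent n13 fail=0; on 'c' 0 → fail=13;  out {7}∪∅={7}
  n3('acc'): parent n2 fail=13; on 'c' 13 → fail=14;  out {0}∪{7}={0,7}
  n5('aba'): parent n4 fail=6; on 'a' 6→0 → fail=1;  out {1}∪{5}={1,5}
  n8('bca'): parent n7 fail=13; on 'a' 13→0 → fail=1;  out {2}∪{5}={2,5}
  n10('bba'): parent n9 fail=6; on 'a' 6→0 → fail=1;  out {3}∪{5}={3,5}
  n15('ccb'): parent n14 fail=13; on 'b' 13→0 → fail=6;  out ∅∪∅=∅
  n11('bbac'): parent n10 fail=1; on 'c' 1 → fail=2;  out ∅∪∅=∅
  n16('ccba'): parent n15 fail=6; on 'a' 6→0 → fail=1;  out ∅∪{5}={5}
  n12('bbacb'): parent n11 fail=2; on 'b' 2→13→0 → fail=6;  out {4}∪∅={4}
  n17('ccbaa'): parent n16 fail=1; on 'a' 1→0 → fail=1;  out ∅∪{5}={5}
  n18('ccbaaa'): parent n17 fail=1; on 'a' 1→0 → fail=1;  out {6}∪{5}={5,6}

Text stream:
pos 0 'c': at 13
pos 1 'c': at 14  → match P7@[0:1]
pos 2 'c': at 14 (via fail)  → match P7@[1:2]
pos 3 'c': at 14 (via fail)  → match P7@[2:3]
pos 4 'b': at 15
pos 5 'a': at 16  → match P5@[5:5]
pos 6 'a': at 17  → match P5@[6:6]
pos 7 'a': at 18  → match P5@[7:7],P6@[2:7]
pos 8 'c': at 2 (via fail)
pos 9 'a': at 1 (via fail)  → match P5@[9:9]
pos 10 'c': at 2
pos 11 'c': at 3  → match P0@[9:11],P7@[10:11]
pos 12 'c': at 14 (via fail)  → match P7@[11:12]
pos 13 'c': at 14 (via fail)  → match P7@[12:13]
pos 14 'b': at 15
pos 15 'a': at 16  → match P5@[15:15]
pos 16 'a': at 17  → match P5@[16:16]
pos 17 'a': at 18  → match P5@[17:17],P6@[12:17]
pos 18 'a': at 1 (via fail)  → match P5@[18:18]
pos 19 'c': at 2
pos 20 'a': at 1 (via fail)  → match P5@[20:20]
pos 21 'b': at 4
pos 22 'c': at 7 (via fail)
pos 23 'b': at 6 (via fail)
pos 24 'c': at 7
pos 25 'c': at 14 (via fail)  → match P7@[24:25]
pos 26 'c': at 14 (via fail)  → match P7@[25:26]
pos 27 'c': at 14 (via fail)  → match P7@[26:27]
pos 28 'c': at 14 (via fail)  → match P7@[27:28]
pos 29 'a': at 1 (via fail)  → match P5@[29:29]
pos 30 'b': at 4
pos 31 'a': at 5  → match P1@[29:31],P5@[31:31]
pos 32 'b': at 4 (via fail)
pos 33 'a': at 5  → match P1@[31:33],P5@[33:33]
pos 34 'b': at 4 (via fail)
pos 35 'c': at 7 (via fail)
pos 36 'c': at 14 (via fail)  → match P7@[35:36]
pos 37 'b': at 15
pos 38 'a': at 16  → match P5@[38:38]
pos 39 'a': at 17  → match P5@[39:39]
pos 40 'a': at 18  → match P5@[40:40],P6@[35:40]
pos 41 'a': at 1 (via fail)  → match P5@[41:41]
pos 42 'c': at 2
pos 43 'a': at 1 (via fail)  → match P5@[43:43]
pos 44 'a': at 1 (via fail)  → match P5@[44:44]
pos 45 'a': at 1 (via fail)  → match P5@[45:45]
pos 46 'c': at 2
pos 47 'c': at 3  → match P0@[45:47],P7@[46:47]
pos 48 'c': at 14 (via fail)  → match P7@[47:48]
pos 49 'b': at 15

All matches (sorted): [[1,7],[2,7],[3,7],[5,5],[6,5],[7,5],[7,6],[9,5],[11,0],[11,7],[12,7],[13,7],[15,5],[16,5],[17,5],[17,6],[18,5],[20,5],[25,7],[26,7],[27,7],[28,7],[29,5],[31,1],[31,5],[33,1],[33,5],[36,7],[38,5],[39,5],[40,5],[40,6],[41,5],[43,5],[44,5],[45,5],[47,0],[47,7],[48,7]]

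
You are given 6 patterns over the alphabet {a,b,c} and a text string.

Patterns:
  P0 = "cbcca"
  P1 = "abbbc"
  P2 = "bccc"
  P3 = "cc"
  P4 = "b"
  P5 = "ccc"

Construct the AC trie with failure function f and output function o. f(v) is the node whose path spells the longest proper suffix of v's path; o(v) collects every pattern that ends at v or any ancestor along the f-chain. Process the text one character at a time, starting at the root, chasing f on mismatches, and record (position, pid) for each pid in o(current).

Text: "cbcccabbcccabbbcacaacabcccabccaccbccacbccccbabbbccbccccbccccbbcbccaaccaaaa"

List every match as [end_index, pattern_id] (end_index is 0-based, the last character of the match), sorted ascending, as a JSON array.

Build automaton:
Trie nodes:
  0='ε' goto a→6 b→11 c→1
  1='c' goto b→2 c→15
  2='cb' goto c→3
  3='cbc' goto c→4
  4='cbcc' goto a→5
  5='cbcca' goto ·  [P0 ends]
  6='a' goto b→7
  7='ab' goto b→8
  8='abb' goto b→9
  9='abbb' goto c→10
  10='abbbc' goto ·  [P1 ends]
  11='b' goto c→12  [P4 ends]
  12='bc' goto c→13
  13='bcc' goto c→14
  14='bccc' goto ·  [P2 ends]
  15='cc' goto c→16  [P3 ends]
  16='ccc' goto ·  [P5 ends]

Failure links (BFS by depth):
  fail(1) 'c': from fail(0)=0 chase 'c': 0 ⇒ 0;  out=∅∪out(0)=∅
  fail(6) 'a': from fail(0)=0 chase 'a': 0 ⇒ 0;  out=∅∪out(0)=∅
  fail(11) 'b': from fail(0)=0 chase 'b': 0 ⇒ 0;  out={4}∪out(0)={4}
  fail(2) 'cb': from fail(1)=0 chase 'b': 0 ⇒ 11;  out=∅∪out(11)={4}
  fail(7) 'ab': from fail(6)=0 chase 'b': 0 ⇒ 11;  out=∅∪out(11)={4}
  fail(12) 'bc': from fail(11)=0 chase 'c': 0 ⇒ 1;  out=∅∪out(1)=∅
  fail(15) 'cc': from fail(1)=0 chase 'c': 0 ⇒ 1;  out={3}∪out(1)={3}
  fail(3) 'cbc': from fail(2)=11 chase 'c': 11 ⇒ 12;  out=∅∪out(12)=∅
  fail(8) 'abb': from fail(7)=11 chase 'b': 11→0 ⇒ 11;  out=∅∪out(11)={4}
  fail(13) 'bcc': from fail(12)=1 chase 'c': 1 ⇒ 15;  out=∅∪out(15)={3}
  fail(16) 'ccc': from fail(15)=1 chase 'c': 1 ⇒ 15;  out={5}∪out(15)={3,5}
  fail(4) 'cbcc': from fail(3)=12 chase 'c': 12 ⇒ 13;  out=∅∪out(13)={3}
  fail(9) 'abbb': from fail(8)=11 chase 'b': 11→0 ⇒ 11;  out=∅∪out(11)={4}
  fail(14) 'bccc': from fail(13)=15 chase 'c': 15 ⇒ 16;  out={2}∪out(16)={2,3,5}
  fail(5) 'cbcca': from fail(4)=13 chase 'a': 13→15→1→0 ⇒ 6;  out={0}∪out(6)={0}
  fail(10) 'abbbc': from fail(9)=11 chase 'c': 11 ⇒ 12;  out={1}∪out(12)={1}

Run:
[0] read 'c'  n0⇒n1
[1] read 'b'  n1⇒n2  emit P4@[1:1]
[2] read 'c'  n2⇒n3
[3] read 'c'  n3⇒n4  emit P3@[2:3]
[4] read 'c'  n4⇒n14 (via fail)  emit P2@[1:4],P3@[3:4],P5@[2:4]
[5] read 'a'  n14⇒n6 (via fail)
[6] read 'b'  n6⇒n7  emit P4@[6:6]
[7] read 'b'  n7⇒n8  emit P4@[7:7]
[8] read 'c'  n8⇒n12 (via fail)
[9] read 'c'  n12⇒n13  emit P3@[8:9]
[10] read 'c'  n13⇒n14  emit P2@[7:10],P3@[9:10],P5@[8:10]
[11] read 'a'  n14⇒n6 (via fail)
[12] read 'b'  n6⇒n7  emit P4@[12:12]
[13] read 'b'  n7⇒n8  emit P4@[13:13]
[14] read 'b'  n8⇒n9  emit P4@[14:14]
[15] read 'c'  n9⇒n10  emit P1@[11:15]
[16] read 'a'  n10⇒n6 (via fail)
[17] read 'c'  n6⇒n1 (via fail)
[18] read 'a'  n1⇒n6 (via fail)
[19] read 'a'  n6⇒n6 (via fail)
[20] read 'c'  n6⇒n1 (via fail)
[21] read 'a'  n1⇒n6 (via fail)
[22] read 'b'  n6⇒n7  emit P4@[22:22]
[23] read 'c'  n7⇒n12 (via fail)
[24] read 'c'  n12⇒n13  emit P3@[23:24]
[25] read 'c'  n13⇒n14  emit P2@[22:25],P3@[24:25],P5@[23:25]
[26] read 'a'  n14⇒n6 (via fail)
[27] read 'b'  n6⇒n7  emit P4@[27:27]
[28] read 'c'  n7⇒n12 (via fail)
[29] read 'c'  n12⇒n13  emit P3@[28:29]
[30] read 'a'  n13⇒n6 (via fail)
[31] read 'c'  n6⇒n1 (via fail)
[32] read 'c'  n1⇒n15  emit P3@[31:32]
[33] read 'b'  n15⇒n2 (via fail)  emit P4@[33:33]
[34] read 'c'  n2⇒n3
[35] read 'c'  n3⇒n4  emit P3@[34:35]
[36] read 'a'  n4⇒n5  emit P0@[32:36]
[37] read 'c'  n5⇒n1 (via fail)
[38] read 'b'  n1⇒n2  emit P4@[38:38]
[39] read 'c'  n2⇒n3
[40] read 'c'  n3⇒n4  emit P3@[39:40]
[41] read 'c'  n4⇒n14 (via fail)  emit P2@[38:41],P3@[40:41],P5@[39:41]
[42] read 'c'  n14⇒n16 (via fail)  emit P3@[41:42],P5@[40:42]
[43] read 'b'  n16⇒n2 (via fail)  emit P4@[43:43]
[44] read 'a'  n2⇒n6 (via fail)
[45] read 'b'  n6⇒n7  emit P4@[45:45]
[46] read 'b'  n7⇒n8  emit P4@[46:46]
[47] read 'b'  n8⇒n9  emit P4@[47:47]
[48] read 'c'  n9⇒n10  emit P1@[44:48]
[49] read 'c'  n10⇒n13 (via fail)  emit P3@[48:49]
[50] read 'b'  n13⇒n2 (via fail)  emit P4@[50:50]
[51] read 'c'  n2⇒n3
[52] read 'c'  n3⇒n4  emit P3@[51:52]
[53] read 'c'  n4⇒n14 (via fail)  emit P2@[50:53],P3@[52:53],P5@[51:53]
[54] read 'c'  n14⇒n16 (via fail)  emit P3@[53:54],P5@[52:54]
[55] read 'b'  n16⇒n2 (via fail)  emit P4@[55:55]
[56] read 'c'  n2⇒n3
[57] read 'c'  n3⇒n4  emit P3@[56:57]
[58] read 'c'  n4⇒n14 (via fail)  emit P2@[55:58],P3@[57:58],P5@[56:58]
[59] read 'c'  n14⇒n16 (via fail)  emit P3@[58:59],P5@[57:59]
[60] read 'b'  n16⇒n2 (via fail)  emit P4@[60:60]
[61] read 'b'  n2⇒n11 (via fail)  emit P4@[61:61]
[62] read 'c'  n11⇒n12
[63] read 'b'  n12⇒n2 (via fail)  emit P4@[63:63]
[64] read 'c'  n2⇒n3
[65] read 'c'  n3⇒n4  emit P3@[64:65]
[66] read 'a'  n4⇒n5  emit P0@[62:66]
[67] read 'a'  n5⇒n6 (via fail)
[68] read 'c'  n6⇒n1 (via fail)
[69] read 'c'  n1⇒n15  emit P3@[68:69]
[70] read 'a'  n15⇒n6 (via fail)
[71] read 'a'  n6⇒n6 (via fail)
[72] read 'a'  n6⇒n6 (via fail)
[73] read 'a'  n6⇒n6 (via fail)

All matches (sorted): [[1,4],[3,3],[4,2],[4,3],[4,5],[6,4],[7,4],[9,3],[10,2],[10,3],[10,5],[12,4],[13,4],[14,4],[15,1],[22,4],[24,3],[25,2],[25,3],[25,5],[27,4],[29,3],[32,3],[33,4],[35,3],[36,0],[38,4],[40,3],[41,2],[41,3],[41,5],[42,3],[42,5],[43,4],[45,4],[46,4],[47,4],[48,1],[49,3],[50,4],[52,3],[53,2],[53,3],[53,5],[54,3],[54,5],[55,4],[57,3],[58,2],[58,3],[58,5],[59,3],[59,5],[60,4],[61,4],[63,4],[65,3],[66,0],[69,3]]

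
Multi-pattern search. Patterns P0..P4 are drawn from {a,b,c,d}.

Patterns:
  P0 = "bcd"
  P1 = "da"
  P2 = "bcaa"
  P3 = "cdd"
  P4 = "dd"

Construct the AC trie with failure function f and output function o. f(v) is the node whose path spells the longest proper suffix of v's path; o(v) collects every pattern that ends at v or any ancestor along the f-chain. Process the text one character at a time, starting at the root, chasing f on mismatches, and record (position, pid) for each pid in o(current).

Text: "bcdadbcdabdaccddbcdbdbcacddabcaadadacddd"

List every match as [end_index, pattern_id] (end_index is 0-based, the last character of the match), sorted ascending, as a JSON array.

Construct AC machine:
Trie (insert patterns):
  n0 'ε': b→1 c→8 d→4
  n1 'b': c→2
  n2 'bc': a→6 d→3
  n3 'bcd': ·  ←P0
  n4 'd': a→5 d→11
  n5 'da': ·  ←P1
  n6 'bca': a→7
  n7 'bcaa': ·  ←P2
  n8 'c': d→9
  n9 'cd': d→10
  n10 'cdd': ·  ←P3
  n11 'dd': ·  ←P4

BFS fail/out derivation:
  fail(1) 'b': from fail(0)=0 chase 'b': 0 ⇒ 0;  out=∅∪out(0)=∅
  fail(4) 'd': from fail(0)=0 chase 'd': 0 ⇒ 0;  out=∅∪out(0)=∅
  fail(8) 'c': from fail(0)=0 chase 'c': 0 ⇒ 0;  out=∅∪out(0)=∅
  fail(2) 'bc': from fail(1)=0 chase 'c': 0 ⇒ 8;  out=∅∪out(8)=∅
  fail(5) 'da': from fail(4)=0 chase 'a': 0 ⇒ 0;  out={1}∪out(0)={1}
  fail(9) 'cd': from fail(8)=0 chase 'd': 0 ⇒ 4;  out=∅∪out(4)=∅
  fail(11) 'dd': from fail(4)=0 chase 'd': 0 ⇒ 4;  out={4}∪out(4)={4}
  fail(3) 'bcd': from fail(2)=8 chase 'd': 8 ⇒ 9;  out={0}∪out(9)={0}
  fail(6) 'bca': from fail(2)=8 chase 'a': 8→0 ⇒ 0;  out=∅∪out(0)=∅
  fail(10) 'cdd': from fail(9)=4 chase 'd': 4 ⇒ 11;  out={3}∪out(11)={3,4}
  fail(7) 'bcaa': from fail(6)=0 chase 'a': 0 ⇒ 0;  out={2}∪out(0)={2}

Run:
pos 0 'b': at 1
pos 1 'c': at 2
pos 2 'd': at 3  → match P0@[0:2]
pos 3 'a': at 5 ·f  → match P1@[2:3]
pos 4 'd': at 4 ·f
pos 5 'b': at 1 ·f
pos 6 'c': at 2
pos 7 'd': at 3  → match P0@[5:7]
pos 8 'a': at 5 ·f  → match P1@[7:8]
pos 9 'b': at 1 ·f
pos 10 'd': at 4 ·f
pos 11 'a': at 5  → match P1@[10:11]
pos 12 'c': at 8 ·f
pos 13 'c': at 8 ·f
pos 14 'd': at 9
pos 15 'd': at 10  → match P3@[13:15],P4@[14:15]
pos 16 'b': at 1 ·f
pos 17 'c': at 2
pos 18 'd': at 3  → match P0@[16:18]
pos 19 'b': at 1 ·f
pos 20 'd': at 4 ·f
pos 21 'b': at 1 ·f
pos 22 'c': at 2
pos 23 'a': at 6
pos 24 'c': at 8 ·f
pos 25 'd': at 9
pos 26 'd': at 10  → match P3@[24:26],P4@[25:26]
pos 27 'a': at 5 ·f  → match P1@[26:27]
pos 28 'b': at 1 ·f
pos 29 'c': at 2
pos 30 'a': at 6
pos 31 'a': at 7  → match P2@[28:31]
pos 32 'd': at 4 ·f
pos 33 'a': at 5  → match P1@[32:33]
pos 34 'd': at 4 ·f
pos 35 'a': at 5  → match P1@[34:35]
pos 36 'c': at 8 ·f
pos 37 'd': at 9
pos 38 'd': at 10  → match P3@[36:38],P4@[37:38]
pos 39 'd': at 11 ·f  → match P4@[38:39]

Matches: [[2,0],[3,1],[7,0],[8,1],[11,1],[15,3],[15,4],[18,0],[26,3],[26,4],[27,1],[31,2],[33,1],[35,1],[38,3],[38,4],[39,4]]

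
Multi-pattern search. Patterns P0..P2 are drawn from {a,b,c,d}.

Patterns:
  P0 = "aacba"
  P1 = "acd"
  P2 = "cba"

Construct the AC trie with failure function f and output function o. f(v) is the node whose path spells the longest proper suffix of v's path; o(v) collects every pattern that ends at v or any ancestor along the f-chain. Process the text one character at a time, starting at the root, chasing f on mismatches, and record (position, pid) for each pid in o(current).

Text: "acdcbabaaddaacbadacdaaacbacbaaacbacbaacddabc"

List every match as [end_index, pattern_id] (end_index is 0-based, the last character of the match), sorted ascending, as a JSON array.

Construct AC machine:
Trie (insert patterns):
  0='ε' goto a→1 c→8
  1='a' goto a→2 c→6
  2='aa' goto c→3
  3='aac' goto b→4
  4='aacb' goto a→5
  5='aacba' goto ·  [P0 ends]
  6='ac' goto d→7
  7='acd' goto ·  [P1 ends]
  8='c' goto b→9
  9='cb' goto a→10
  10='cba' goto ·  [P2 ends]

BFS fail/out derivation:
  fail(1) 'a': from fail(0)=0 chase 'a': 0 ⇒ 0;  out=∅∪out(0)=∅
  fail(8) 'c': from fail(0)=0 chase 'c': 0 ⇒ 0;  out=∅∪out(0)=∅
  fail(2) 'aa': from fail(1)=0 chase 'a': 0 ⇒ 1;  out=∅∪out(1)=∅
  fail(6) 'ac': from fail(1)=0 chase 'c': 0 ⇒ 8;  out=∅∪out(8)=∅
  fail(9) 'cb': from fail(8)=0 chase 'b': 0 ⇒ 0;  out=∅∪out(0)=∅
  fail(3) 'aac': from fail(2)=1 chase 'c': 1 ⇒ 6;  out=∅∪out(6)=∅
  fail(7) 'acd': from fail(6)=8 chase 'd': 8→0 ⇒ 0;  out={1}∪out(0)={1}
  fail(10) 'cba': from fail(9)=0 chase 'a': 0 ⇒ 1;  out={2}∪out(1)={2}
  fail(4) 'aacb': from fail(3)=6 chase 'b': 6→8 ⇒ 9;  out=∅∪out(9)=∅
  fail(5) 'aacba': from fail(4)=9 chase 'a': 9 ⇒ 10;  out={0}∪out(10)={0,2}

Run:
pos 0 'a': at 1
pos 1 'c': at 6
pos 2 'd': at 7  → match P1@[0:2]
pos 3 'c': at 8 (via fail)
pos 4 'b': at 9
pos 5 'a': at 10  → match P2@[3:5]
pos 6 'b': at 0 (via fail)
pos 7 'a': at 1
pos 8 'a': at 2
pos 9 'd': at 0 (via fail)
pos 10 'd': at 0
pos 11 'a': at 1
pos 12 'a': at 2
pos 13 'c': at 3
pos 14 'b': at 4
pos 15 'a': at 5  → match P0@[11:15],P2@[13:15]
pos 16 'd': at 0 (via fail)
pos 17 'a': at 1
pos 18 'c': at 6
pos 19 'd': at 7  → match P1@[17:19]
pos 20 'a': at 1 (via fail)
pos 21 'a': at 2
pos 22 'a': at 2 (via fail)
pos 23 'c': at 3
pos 24 'b': at 4
pos 25 'a': at 5  → match P0@[21:25],P2@[23:25]
pos 26 'c': at 6 (via fail)
pos 27 'b': at 9 (via fail)
pos 28 'a': at 10  → match P2@[26:28]
pos 29 'a': at 2 (via fail)
pos 30 'a': at 2 (via fail)
pos 31 'c': at 3
pos 32 'b': at 4
pos 33 'a': at 5  → match P0@[29:33],P2@[31:33]
pos 34 'c': at 6 (via fail)
pos 35 'b': at 9 (via fail)
pos 36 'a': at 10  → match P2@[34:36]
pos 37 'a': at 2 (via fail)
pos 38 'c': at 3
pos 39 'd': at 7 (via fail)  → match P1@[37:39]
pos 40 'd': at 0 (via fail)
pos 41 'a': at 1
pos 42 'b': at 0 (via fail)
pos 43 'c': at 8

Result: [[2,1],[5,2],[15,0],[15,2],[19,1],[25,0],[25,2],[28,2],[33,0],[33,2],[36,2],[39,1]]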